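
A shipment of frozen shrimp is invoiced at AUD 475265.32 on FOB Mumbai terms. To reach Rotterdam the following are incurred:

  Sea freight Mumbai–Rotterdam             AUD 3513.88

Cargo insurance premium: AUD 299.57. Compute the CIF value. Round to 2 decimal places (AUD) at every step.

CIF = FOB price + freight + insurance
CIF = 475265.32 + 3513.88 + 299.57 = 479078.77

CIF value: AUD 479078.77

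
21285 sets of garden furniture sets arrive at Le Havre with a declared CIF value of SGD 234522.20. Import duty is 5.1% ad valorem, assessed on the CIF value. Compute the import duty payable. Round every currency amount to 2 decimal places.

Import duty = 234522.20 × 5.1% = 11960.63

Import duty: SGD 11960.63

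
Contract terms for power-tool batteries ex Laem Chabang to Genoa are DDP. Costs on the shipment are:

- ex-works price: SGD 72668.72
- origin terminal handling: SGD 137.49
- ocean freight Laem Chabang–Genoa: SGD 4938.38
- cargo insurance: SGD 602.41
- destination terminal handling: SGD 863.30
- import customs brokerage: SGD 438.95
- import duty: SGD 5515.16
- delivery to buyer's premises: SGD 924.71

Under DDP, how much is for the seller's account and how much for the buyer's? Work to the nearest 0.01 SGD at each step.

DDP: the seller bears all costs including import duty.
Seller's account: goods 72668.72 + origin terminal 137.49 + freight 4938.38 + insurance 602.41 + destination terminal 863.30 + brokerage 438.95 + duty 5515.16 + delivery 924.71 = 86089.12
Buyer's account: 0.00

Seller: SGD 86089.12; buyer: SGD 0.00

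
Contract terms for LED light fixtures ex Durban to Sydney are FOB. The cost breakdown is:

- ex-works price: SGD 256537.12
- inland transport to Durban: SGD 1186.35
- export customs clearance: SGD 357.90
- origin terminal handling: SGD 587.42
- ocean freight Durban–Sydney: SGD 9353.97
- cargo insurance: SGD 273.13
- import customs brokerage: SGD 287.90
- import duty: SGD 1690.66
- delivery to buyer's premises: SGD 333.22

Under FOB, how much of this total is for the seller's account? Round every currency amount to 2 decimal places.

FOB: the seller bears costs until goods are on board at the origin port; the buyer bears freight, insurance and all costs thereafter.
Seller's account: goods 256537.12 + inland to port 1186.35 + export clearance 357.90 + origin terminal 587.42 = 258668.79
Buyer's account: freight 9353.97 + insurance 273.13 + brokerage 287.90 + duty 1690.66 + delivery 333.22 = 11938.88

Seller's account: SGD 258668.79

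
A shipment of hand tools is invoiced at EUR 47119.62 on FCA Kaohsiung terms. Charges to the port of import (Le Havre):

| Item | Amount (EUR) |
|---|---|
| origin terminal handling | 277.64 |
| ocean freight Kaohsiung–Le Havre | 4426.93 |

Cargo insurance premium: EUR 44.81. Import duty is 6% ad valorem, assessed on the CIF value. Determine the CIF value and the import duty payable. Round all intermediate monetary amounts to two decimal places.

CIF value: EUR 51869.00; import duty: EUR 3112.14

CIF = FCA price + pre-shipment costs + freight + insurance
CIF = 47119.62 + 277.64 + 4426.93 + 44.81 = 51869.00
Import duty = 51869.00 × 6% = 3112.14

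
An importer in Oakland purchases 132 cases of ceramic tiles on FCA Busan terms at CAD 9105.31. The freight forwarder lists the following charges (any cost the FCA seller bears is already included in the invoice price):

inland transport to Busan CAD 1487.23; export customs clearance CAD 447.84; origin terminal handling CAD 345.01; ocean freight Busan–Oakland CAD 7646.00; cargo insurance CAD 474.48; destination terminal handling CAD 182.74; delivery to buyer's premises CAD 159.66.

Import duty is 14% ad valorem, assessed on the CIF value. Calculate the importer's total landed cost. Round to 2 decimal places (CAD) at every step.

FCA: the seller delivers export-cleared goods to the carrier; the buyer bears costs from that point.
Already in the invoice (seller's account under FCA): inland to port, export clearance — exclude.
CIF value = FCA price + origin terminal + freight + insurance = 9105.31 + 345.01 + 7646.00 + 474.48 = 17570.80
Import duty = 17570.80 × 14% = 2459.91
Buyer bears: origin terminal 345.01 + freight 7646.00 + insurance 474.48 + destination terminal 182.74 + delivery 159.66 + duty 2459.91 = 11267.80
Landed cost = invoice 9105.31 + 11267.80 = 20373.11

Total landed cost: CAD 20373.11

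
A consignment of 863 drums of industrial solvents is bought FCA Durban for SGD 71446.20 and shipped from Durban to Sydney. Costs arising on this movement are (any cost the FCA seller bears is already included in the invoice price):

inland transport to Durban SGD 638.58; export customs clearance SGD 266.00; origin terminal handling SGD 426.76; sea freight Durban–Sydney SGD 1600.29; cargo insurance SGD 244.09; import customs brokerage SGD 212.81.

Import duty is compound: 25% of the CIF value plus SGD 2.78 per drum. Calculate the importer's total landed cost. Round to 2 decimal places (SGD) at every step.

FCA: the seller delivers export-cleared goods to the carrier; the buyer bears costs from that point.
Already in the invoice (seller's account under FCA): inland to port, export clearance — exclude.
CIF value = FCA price + origin terminal + freight + insurance = 71446.20 + 426.76 + 1600.29 + 244.09 = 73717.34
Ad valorem component: 73717.34 × 25% = 18429.34
Specific component: 863 × 2.78 = 2399.14
Import duty = 18429.34 + 2399.14 = 20828.48
Buyer bears: origin terminal 426.76 + freight 1600.29 + insurance 244.09 + brokerage 212.81 + duty 20828.48 = 23312.43
Landed cost = invoice 71446.20 + 23312.43 = 94758.63

Total landed cost: SGD 94758.63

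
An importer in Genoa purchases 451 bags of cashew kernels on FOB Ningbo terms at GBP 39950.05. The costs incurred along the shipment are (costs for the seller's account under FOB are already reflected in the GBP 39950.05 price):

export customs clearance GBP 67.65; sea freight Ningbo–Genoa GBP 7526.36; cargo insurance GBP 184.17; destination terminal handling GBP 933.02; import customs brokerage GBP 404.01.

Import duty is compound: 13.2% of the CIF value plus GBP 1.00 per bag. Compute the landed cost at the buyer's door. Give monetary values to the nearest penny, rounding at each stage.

FOB: the seller bears costs until goods are on board at the origin port; the buyer bears freight, insurance and all costs thereafter.
Already in the invoice (seller's account under FOB): export clearance — exclude.
CIF value = FOB price + freight + insurance = 39950.05 + 7526.36 + 184.17 = 47660.58
Ad valorem component: 47660.58 × 13.2% = 6291.20
Specific component: 451 × 1.00 = 451.00
Import duty = 6291.20 + 451.00 = 6742.20
Buyer bears: freight 7526.36 + insurance 184.17 + destination terminal 933.02 + brokerage 404.01 + duty 6742.20 = 15789.76
Landed cost = invoice 39950.05 + 15789.76 = 55739.81

Total landed cost: GBP 55739.81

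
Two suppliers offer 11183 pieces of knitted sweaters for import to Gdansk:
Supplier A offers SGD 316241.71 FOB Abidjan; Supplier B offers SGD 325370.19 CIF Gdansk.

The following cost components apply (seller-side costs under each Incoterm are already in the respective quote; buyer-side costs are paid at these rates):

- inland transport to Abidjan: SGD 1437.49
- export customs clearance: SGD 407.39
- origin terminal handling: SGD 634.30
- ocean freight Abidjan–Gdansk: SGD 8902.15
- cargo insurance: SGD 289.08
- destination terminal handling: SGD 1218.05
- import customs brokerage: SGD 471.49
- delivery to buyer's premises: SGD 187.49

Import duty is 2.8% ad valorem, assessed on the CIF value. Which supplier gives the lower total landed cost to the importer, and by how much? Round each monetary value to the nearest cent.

Supplier B is cheaper by SGD 64.50

Supplier A (FOB):
CIF value = FOB price + freight + insurance = 316241.71 + 8902.15 + 289.08 = 325432.94
Import duty = 325432.94 × 2.8% = 9112.12
Buyer bears (A): 8902.15 + 289.08 + 1218.05 + 471.49 + 187.49 = 11068.26
Landed cost (A) = invoice 316241.71 + 11068.26 + duty 9112.12 = 336422.09
Supplier B (CIF):
The CIF price already equals the CIF value: 325370.19
Import duty = 325370.19 × 2.8% = 9110.37
Buyer bears (B): 1218.05 + 471.49 + 187.49 = 1877.03
Landed cost (B) = invoice 325370.19 + 1877.03 + duty 9110.37 = 336357.59
Difference = |336422.09 − 336357.59| = 64.50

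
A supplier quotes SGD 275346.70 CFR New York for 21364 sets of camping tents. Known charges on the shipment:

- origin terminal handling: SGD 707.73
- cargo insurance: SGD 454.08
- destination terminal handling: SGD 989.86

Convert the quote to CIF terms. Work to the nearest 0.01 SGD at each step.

CIF price: SGD 275800.78

Not relevant to the conversion: origin terminal — on the seller under both CFR and CIF; already in the CFR price and stays in the CIF price. destination terminal — on the buyer under both terms; not part of either seller's price.
From CFR to CIF, the seller additionally bears: insurance.
CIF price = 275346.70 + 454.08 = 275800.78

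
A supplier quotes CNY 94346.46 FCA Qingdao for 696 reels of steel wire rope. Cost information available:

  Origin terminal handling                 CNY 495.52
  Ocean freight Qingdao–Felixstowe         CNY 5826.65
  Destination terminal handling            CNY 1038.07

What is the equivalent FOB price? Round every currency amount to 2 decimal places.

Not relevant to the conversion: destination terminal, freight — on the buyer under both terms; not part of either seller's price.
From FCA to FOB, the seller additionally bears: origin terminal.
FOB price = 94346.46 + 495.52 = 94841.98

FOB price: CNY 94841.98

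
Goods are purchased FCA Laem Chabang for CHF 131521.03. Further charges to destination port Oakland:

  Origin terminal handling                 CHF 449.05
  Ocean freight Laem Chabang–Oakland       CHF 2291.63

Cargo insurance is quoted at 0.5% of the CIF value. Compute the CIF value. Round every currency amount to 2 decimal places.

Let C be the CIF value. C = FCA price + pre-shipment costs + freight + 0.5% × C
C − 0.5% × C = 131521.03 + 449.05 + 2291.63
0.995 × C = 134261.71
C = 134261.71 / 0.995 = 134936.39
Insurance premium = 0.5% × 134936.39 = 674.68

CIF value: CHF 134936.39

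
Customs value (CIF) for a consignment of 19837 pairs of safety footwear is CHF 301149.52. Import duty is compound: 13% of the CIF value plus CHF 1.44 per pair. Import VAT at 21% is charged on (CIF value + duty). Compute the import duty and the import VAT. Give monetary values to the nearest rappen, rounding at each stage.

Ad valorem component: 301149.52 × 13% = 39149.44
Specific component: 19837 × 1.44 = 28565.28
Import duty = 39149.44 + 28565.28 = 67714.72
VAT base = CIF + duty = 301149.52 + 67714.72 = 368864.24
Import VAT = 368864.24 × 21% = 77461.49

Import duty: CHF 67714.72; import VAT: CHF 77461.49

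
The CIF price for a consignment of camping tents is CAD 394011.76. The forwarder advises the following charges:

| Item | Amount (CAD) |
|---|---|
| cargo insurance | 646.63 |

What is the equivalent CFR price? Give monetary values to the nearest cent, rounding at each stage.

CFR price: CAD 393365.13

From CIF to CFR, the seller no longer bears: insurance.
CFR price = 394011.76 − 646.63 = 393365.13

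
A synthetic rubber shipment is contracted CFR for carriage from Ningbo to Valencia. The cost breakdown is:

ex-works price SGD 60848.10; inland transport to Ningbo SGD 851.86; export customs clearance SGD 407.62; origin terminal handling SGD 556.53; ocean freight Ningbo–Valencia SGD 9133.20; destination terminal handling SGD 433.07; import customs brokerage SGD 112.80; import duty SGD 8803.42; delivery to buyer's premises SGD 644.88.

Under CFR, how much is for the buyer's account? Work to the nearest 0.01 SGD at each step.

Buyer's account: SGD 9994.17

CFR: the seller pays costs through ocean freight to the destination port, but not insurance.
Seller's account: goods 60848.10 + inland to port 851.86 + export clearance 407.62 + origin terminal 556.53 + freight 9133.20 = 71797.31
Buyer's account: destination terminal 433.07 + brokerage 112.80 + duty 8803.42 + delivery 644.88 = 9994.17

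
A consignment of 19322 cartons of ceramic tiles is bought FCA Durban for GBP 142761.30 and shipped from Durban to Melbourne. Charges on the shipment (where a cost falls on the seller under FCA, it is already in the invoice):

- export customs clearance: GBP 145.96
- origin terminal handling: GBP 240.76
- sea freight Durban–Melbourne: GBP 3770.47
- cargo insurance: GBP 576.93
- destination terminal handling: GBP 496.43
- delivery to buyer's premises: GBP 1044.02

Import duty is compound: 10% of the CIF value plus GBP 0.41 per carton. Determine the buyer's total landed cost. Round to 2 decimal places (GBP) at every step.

Total landed cost: GBP 171546.88

FCA: the seller delivers export-cleared goods to the carrier; the buyer bears costs from that point.
Already in the invoice (seller's account under FCA): export clearance — exclude.
CIF value = FCA price + origin terminal + freight + insurance = 142761.30 + 240.76 + 3770.47 + 576.93 = 147349.46
Ad valorem component: 147349.46 × 10% = 14734.95
Specific component: 19322 × 0.41 = 7922.02
Import duty = 14734.95 + 7922.02 = 22656.97
Buyer bears: origin terminal 240.76 + freight 3770.47 + insurance 576.93 + destination terminal 496.43 + delivery 1044.02 + duty 22656.97 = 28785.58
Landed cost = invoice 142761.30 + 28785.58 = 171546.88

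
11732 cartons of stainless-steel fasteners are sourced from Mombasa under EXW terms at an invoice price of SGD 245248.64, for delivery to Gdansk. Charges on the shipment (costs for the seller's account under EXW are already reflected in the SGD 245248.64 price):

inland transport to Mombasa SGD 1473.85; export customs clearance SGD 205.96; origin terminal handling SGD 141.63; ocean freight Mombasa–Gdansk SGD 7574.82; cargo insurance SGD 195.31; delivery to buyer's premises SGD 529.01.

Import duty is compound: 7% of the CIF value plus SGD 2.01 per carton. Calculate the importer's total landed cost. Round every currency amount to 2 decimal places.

Total landed cost: SGD 296789.35

EXW: the seller makes goods available at their premises; the buyer bears all onward costs.
CIF value = EXW price + inland to port + export clearance + origin terminal + freight + insurance = 245248.64 + 1473.85 + 205.96 + 141.63 + 7574.82 + 195.31 = 254840.21
Ad valorem component: 254840.21 × 7% = 17838.81
Specific component: 11732 × 2.01 = 23581.32
Import duty = 17838.81 + 23581.32 = 41420.13
Buyer bears: inland to port 1473.85 + export clearance 205.96 + origin terminal 141.63 + freight 7574.82 + insurance 195.31 + delivery 529.01 + duty 41420.13 = 51540.71
Landed cost = invoice 245248.64 + 51540.71 = 296789.35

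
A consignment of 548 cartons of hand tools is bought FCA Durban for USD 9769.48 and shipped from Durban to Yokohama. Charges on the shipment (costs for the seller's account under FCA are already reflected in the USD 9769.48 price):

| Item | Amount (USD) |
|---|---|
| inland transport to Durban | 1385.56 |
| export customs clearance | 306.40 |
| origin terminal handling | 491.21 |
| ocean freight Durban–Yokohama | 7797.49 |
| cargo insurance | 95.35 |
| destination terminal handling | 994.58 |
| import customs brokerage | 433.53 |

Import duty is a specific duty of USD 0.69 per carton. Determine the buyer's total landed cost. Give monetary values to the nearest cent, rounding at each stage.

Total landed cost: USD 19959.76

FCA: the seller delivers export-cleared goods to the carrier; the buyer bears costs from that point.
Already in the invoice (seller's account under FCA): inland to port, export clearance — exclude.
CIF value = FCA price + origin terminal + freight + insurance = 9769.48 + 491.21 + 7797.49 + 95.35 = 18153.53
Import duty = 548 × 0.69 = 378.12
Buyer bears: origin terminal 491.21 + freight 7797.49 + insurance 95.35 + destination terminal 994.58 + brokerage 433.53 + duty 378.12 = 10190.28
Landed cost = invoice 9769.48 + 10190.28 = 19959.76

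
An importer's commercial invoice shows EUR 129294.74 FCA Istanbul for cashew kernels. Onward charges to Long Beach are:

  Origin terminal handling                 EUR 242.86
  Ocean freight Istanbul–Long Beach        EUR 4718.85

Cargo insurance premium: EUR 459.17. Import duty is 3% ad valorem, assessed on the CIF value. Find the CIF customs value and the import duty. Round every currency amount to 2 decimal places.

CIF value: EUR 134715.62; import duty: EUR 4041.47

CIF = FCA price + pre-shipment costs + freight + insurance
CIF = 129294.74 + 242.86 + 4718.85 + 459.17 = 134715.62
Import duty = 134715.62 × 3% = 4041.47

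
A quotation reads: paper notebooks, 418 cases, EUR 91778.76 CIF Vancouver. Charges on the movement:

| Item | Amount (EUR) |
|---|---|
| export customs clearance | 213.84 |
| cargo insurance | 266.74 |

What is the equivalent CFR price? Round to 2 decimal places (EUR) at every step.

CFR price: EUR 91512.02

Not relevant to the conversion: export clearance — on the seller under both CIF and CFR; already in the CIF price and stays in the CFR price.
From CIF to CFR, the seller no longer bears: insurance.
CFR price = 91778.76 − 266.74 = 91512.02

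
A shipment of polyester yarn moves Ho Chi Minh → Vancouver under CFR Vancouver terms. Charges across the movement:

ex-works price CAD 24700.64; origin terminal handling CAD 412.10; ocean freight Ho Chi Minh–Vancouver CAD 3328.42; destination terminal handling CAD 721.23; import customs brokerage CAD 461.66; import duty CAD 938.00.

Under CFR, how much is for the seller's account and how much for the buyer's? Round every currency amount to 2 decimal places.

CFR: the seller pays costs through ocean freight to the destination port, but not insurance.
Seller's account: goods 24700.64 + origin terminal 412.10 + freight 3328.42 = 28441.16
Buyer's account: destination terminal 721.23 + brokerage 461.66 + duty 938.00 = 2120.89

Seller: CAD 28441.16; buyer: CAD 2120.89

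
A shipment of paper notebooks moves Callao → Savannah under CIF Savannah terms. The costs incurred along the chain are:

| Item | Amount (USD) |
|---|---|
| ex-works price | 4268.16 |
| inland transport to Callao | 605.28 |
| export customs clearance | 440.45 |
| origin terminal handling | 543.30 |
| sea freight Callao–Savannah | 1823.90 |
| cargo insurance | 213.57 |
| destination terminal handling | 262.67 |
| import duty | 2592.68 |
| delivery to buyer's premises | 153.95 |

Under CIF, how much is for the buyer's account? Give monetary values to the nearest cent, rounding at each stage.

CIF: the seller pays costs through ocean freight and marine insurance to the destination port.
Seller's account: goods 4268.16 + inland to port 605.28 + export clearance 440.45 + origin terminal 543.30 + freight 1823.90 + insurance 213.57 = 7894.66
Buyer's account: destination terminal 262.67 + duty 2592.68 + delivery 153.95 = 3009.30

Buyer's account: USD 3009.30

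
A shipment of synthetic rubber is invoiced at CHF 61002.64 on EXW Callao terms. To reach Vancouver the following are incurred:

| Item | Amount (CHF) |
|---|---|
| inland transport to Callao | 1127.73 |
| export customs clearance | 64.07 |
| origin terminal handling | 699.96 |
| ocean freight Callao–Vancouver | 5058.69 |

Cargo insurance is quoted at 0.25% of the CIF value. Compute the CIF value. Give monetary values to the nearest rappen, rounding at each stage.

CIF value: CHF 68123.40

Let C be the CIF value. C = EXW price + pre-shipment costs + freight + 0.25% × C
C − 0.25% × C = 61002.64 + 1127.73 + 64.07 + 699.96 + 5058.69
0.9975 × C = 67953.09
C = 67953.09 / 0.9975 = 68123.40
Insurance premium = 0.25% × 68123.40 = 170.31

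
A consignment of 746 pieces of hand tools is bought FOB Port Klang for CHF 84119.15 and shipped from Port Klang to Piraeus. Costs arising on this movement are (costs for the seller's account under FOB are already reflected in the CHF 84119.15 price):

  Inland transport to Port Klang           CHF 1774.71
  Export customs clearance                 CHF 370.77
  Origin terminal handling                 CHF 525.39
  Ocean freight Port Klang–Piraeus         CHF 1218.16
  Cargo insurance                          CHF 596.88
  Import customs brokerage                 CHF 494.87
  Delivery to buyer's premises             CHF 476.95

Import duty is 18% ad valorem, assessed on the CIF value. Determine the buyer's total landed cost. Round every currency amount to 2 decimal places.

FOB: the seller bears costs until goods are on board at the origin port; the buyer bears freight, insurance and all costs thereafter.
Already in the invoice (seller's account under FOB): inland to port, export clearance, origin terminal — exclude.
CIF value = FOB price + freight + insurance = 84119.15 + 1218.16 + 596.88 = 85934.19
Import duty = 85934.19 × 18% = 15468.15
Buyer bears: freight 1218.16 + insurance 596.88 + brokerage 494.87 + delivery 476.95 + duty 15468.15 = 18255.01
Landed cost = invoice 84119.15 + 18255.01 = 102374.16

Total landed cost: CHF 102374.16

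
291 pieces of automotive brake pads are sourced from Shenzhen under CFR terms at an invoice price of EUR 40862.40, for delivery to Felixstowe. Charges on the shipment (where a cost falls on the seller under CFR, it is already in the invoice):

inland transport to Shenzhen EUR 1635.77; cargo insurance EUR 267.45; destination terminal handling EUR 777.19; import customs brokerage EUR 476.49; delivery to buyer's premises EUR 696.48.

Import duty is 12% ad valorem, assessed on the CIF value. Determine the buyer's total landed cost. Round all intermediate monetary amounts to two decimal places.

CFR: the seller pays costs through ocean freight to the destination port, but not insurance.
Already in the invoice (seller's account under CFR): inland to port — exclude.
CIF value = CFR price + insurance = 40862.40 + 267.45 = 41129.85
Import duty = 41129.85 × 12% = 4935.58
Buyer bears: insurance 267.45 + destination terminal 777.19 + brokerage 476.49 + delivery 696.48 + duty 4935.58 = 7153.19
Landed cost = invoice 40862.40 + 7153.19 = 48015.59

Total landed cost: EUR 48015.59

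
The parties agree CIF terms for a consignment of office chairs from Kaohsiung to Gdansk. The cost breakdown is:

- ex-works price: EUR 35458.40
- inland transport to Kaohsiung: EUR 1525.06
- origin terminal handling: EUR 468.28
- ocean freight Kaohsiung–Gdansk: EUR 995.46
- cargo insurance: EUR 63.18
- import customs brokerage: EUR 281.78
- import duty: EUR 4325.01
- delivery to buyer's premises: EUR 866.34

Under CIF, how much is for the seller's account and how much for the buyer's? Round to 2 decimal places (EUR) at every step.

Seller: EUR 38510.38; buyer: EUR 5473.13

CIF: the seller pays costs through ocean freight and marine insurance to the destination port.
Seller's account: goods 35458.40 + inland to port 1525.06 + origin terminal 468.28 + freight 995.46 + insurance 63.18 = 38510.38
Buyer's account: brokerage 281.78 + duty 4325.01 + delivery 866.34 = 5473.13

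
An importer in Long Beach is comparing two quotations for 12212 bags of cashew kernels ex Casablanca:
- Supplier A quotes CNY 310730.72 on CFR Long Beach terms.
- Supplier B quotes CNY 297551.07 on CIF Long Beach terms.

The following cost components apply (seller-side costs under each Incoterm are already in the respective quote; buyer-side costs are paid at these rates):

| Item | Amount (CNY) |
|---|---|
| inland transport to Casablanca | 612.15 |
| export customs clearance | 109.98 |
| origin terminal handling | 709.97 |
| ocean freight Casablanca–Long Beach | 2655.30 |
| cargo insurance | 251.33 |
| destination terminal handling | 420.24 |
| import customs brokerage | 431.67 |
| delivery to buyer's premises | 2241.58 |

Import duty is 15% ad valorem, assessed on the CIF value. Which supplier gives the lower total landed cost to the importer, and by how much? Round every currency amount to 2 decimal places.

Supplier A (CFR):
CIF value = CFR price + insurance = 310730.72 + 251.33 = 310982.05
Import duty = 310982.05 × 15% = 46647.31
Buyer bears (A): 251.33 + 420.24 + 431.67 + 2241.58 = 3344.82
Landed cost (A) = invoice 310730.72 + 3344.82 + duty 46647.31 = 360722.85
Supplier B (CIF):
The CIF price already equals the CIF value: 297551.07
Import duty = 297551.07 × 15% = 44632.66
Buyer bears (B): 420.24 + 431.67 + 2241.58 = 3093.49
Landed cost (B) = invoice 297551.07 + 3093.49 + duty 44632.66 = 345277.22
Difference = |360722.85 − 345277.22| = 15445.63

Supplier B is cheaper by CNY 15445.63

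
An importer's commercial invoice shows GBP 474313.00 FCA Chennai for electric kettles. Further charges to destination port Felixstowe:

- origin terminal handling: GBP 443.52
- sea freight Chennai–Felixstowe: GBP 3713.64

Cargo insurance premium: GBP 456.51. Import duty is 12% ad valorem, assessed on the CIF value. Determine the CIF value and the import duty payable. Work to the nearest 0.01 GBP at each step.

CIF = FCA price + pre-shipment costs + freight + insurance
CIF = 474313.00 + 443.52 + 3713.64 + 456.51 = 478926.67
Import duty = 478926.67 × 12% = 57471.20

CIF value: GBP 478926.67; import duty: GBP 57471.20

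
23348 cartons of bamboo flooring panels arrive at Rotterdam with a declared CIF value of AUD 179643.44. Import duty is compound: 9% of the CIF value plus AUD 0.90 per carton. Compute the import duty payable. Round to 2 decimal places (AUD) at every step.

Import duty: AUD 37181.11

Ad valorem component: 179643.44 × 9% = 16167.91
Specific component: 23348 × 0.90 = 21013.20
Import duty = 16167.91 + 21013.20 = 37181.11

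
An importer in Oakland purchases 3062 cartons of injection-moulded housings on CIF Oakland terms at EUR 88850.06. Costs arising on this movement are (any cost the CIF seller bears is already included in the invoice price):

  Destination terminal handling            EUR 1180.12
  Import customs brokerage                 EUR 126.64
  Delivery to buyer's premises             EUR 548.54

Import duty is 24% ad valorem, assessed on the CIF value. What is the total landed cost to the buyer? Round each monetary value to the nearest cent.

CIF: the seller pays costs through ocean freight and marine insurance to the destination port.
The CIF price already equals the CIF value: 88850.06
Import duty = 88850.06 × 24% = 21324.01
Buyer bears: destination terminal 1180.12 + brokerage 126.64 + delivery 548.54 + duty 21324.01 = 23179.31
Landed cost = invoice 88850.06 + 23179.31 = 112029.37

Total landed cost: EUR 112029.37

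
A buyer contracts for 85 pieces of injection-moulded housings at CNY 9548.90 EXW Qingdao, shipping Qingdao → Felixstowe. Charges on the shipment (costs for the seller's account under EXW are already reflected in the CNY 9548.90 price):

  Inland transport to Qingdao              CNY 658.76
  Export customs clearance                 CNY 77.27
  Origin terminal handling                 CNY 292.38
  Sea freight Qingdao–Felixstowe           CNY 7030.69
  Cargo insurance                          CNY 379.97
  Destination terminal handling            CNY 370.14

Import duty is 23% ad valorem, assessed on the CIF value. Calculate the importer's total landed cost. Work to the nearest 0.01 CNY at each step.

EXW: the seller makes goods available at their premises; the buyer bears all onward costs.
CIF value = EXW price + inland to port + export clearance + origin terminal + freight + insurance = 9548.90 + 658.76 + 77.27 + 292.38 + 7030.69 + 379.97 = 17987.97
Import duty = 17987.97 × 23% = 4137.23
Buyer bears: inland to port 658.76 + export clearance 77.27 + origin terminal 292.38 + freight 7030.69 + insurance 379.97 + destination terminal 370.14 + duty 4137.23 = 12946.44
Landed cost = invoice 9548.90 + 12946.44 = 22495.34

Total landed cost: CNY 22495.34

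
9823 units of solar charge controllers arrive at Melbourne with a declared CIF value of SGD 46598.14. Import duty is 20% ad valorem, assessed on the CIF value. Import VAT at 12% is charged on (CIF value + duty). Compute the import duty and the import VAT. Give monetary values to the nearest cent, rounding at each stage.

Import duty = 46598.14 × 20% = 9319.63
VAT base = CIF + duty = 46598.14 + 9319.63 = 55917.77
Import VAT = 55917.77 × 12% = 6710.13

Import duty: SGD 9319.63; import VAT: SGD 6710.13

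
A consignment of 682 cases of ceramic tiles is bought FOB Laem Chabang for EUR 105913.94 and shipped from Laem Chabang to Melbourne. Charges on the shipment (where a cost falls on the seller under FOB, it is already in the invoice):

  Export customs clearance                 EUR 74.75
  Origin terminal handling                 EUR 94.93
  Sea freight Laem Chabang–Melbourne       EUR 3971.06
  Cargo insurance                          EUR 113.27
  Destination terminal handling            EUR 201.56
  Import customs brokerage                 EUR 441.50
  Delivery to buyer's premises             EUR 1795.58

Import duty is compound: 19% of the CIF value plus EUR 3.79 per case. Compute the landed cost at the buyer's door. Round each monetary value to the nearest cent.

Total landed cost: EUR 135921.36

FOB: the seller bears costs until goods are on board at the origin port; the buyer bears freight, insurance and all costs thereafter.
Already in the invoice (seller's account under FOB): export clearance, origin terminal — exclude.
CIF value = FOB price + freight + insurance = 105913.94 + 3971.06 + 113.27 = 109998.27
Ad valorem component: 109998.27 × 19% = 20899.67
Specific component: 682 × 3.79 = 2584.78
Import duty = 20899.67 + 2584.78 = 23484.45
Buyer bears: freight 3971.06 + insurance 113.27 + destination terminal 201.56 + brokerage 441.50 + delivery 1795.58 + duty 23484.45 = 30007.42
Landed cost = invoice 105913.94 + 30007.42 = 135921.36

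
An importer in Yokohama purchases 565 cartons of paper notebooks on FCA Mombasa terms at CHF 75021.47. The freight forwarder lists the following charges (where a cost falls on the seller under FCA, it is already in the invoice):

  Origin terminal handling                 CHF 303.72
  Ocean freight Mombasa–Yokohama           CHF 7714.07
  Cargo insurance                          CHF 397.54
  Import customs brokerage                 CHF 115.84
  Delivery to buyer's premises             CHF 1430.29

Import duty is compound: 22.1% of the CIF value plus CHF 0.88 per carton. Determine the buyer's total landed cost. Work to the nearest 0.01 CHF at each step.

FCA: the seller delivers export-cleared goods to the carrier; the buyer bears costs from that point.
CIF value = FCA price + origin terminal + freight + insurance = 75021.47 + 303.72 + 7714.07 + 397.54 = 83436.80
Ad valorem component: 83436.80 × 22.1% = 18439.53
Specific component: 565 × 0.88 = 497.20
Import duty = 18439.53 + 497.20 = 18936.73
Buyer bears: origin terminal 303.72 + freight 7714.07 + insurance 397.54 + brokerage 115.84 + delivery 1430.29 + duty 18936.73 = 28898.19
Landed cost = invoice 75021.47 + 28898.19 = 103919.66

Total landed cost: CHF 103919.66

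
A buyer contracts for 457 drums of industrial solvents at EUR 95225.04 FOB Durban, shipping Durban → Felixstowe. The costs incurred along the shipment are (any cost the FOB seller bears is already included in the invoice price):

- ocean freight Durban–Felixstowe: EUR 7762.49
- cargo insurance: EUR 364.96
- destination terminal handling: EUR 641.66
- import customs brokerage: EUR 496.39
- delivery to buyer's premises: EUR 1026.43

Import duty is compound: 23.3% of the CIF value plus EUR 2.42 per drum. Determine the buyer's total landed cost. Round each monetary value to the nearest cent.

Total landed cost: EUR 130704.04

FOB: the seller bears costs until goods are on board at the origin port; the buyer bears freight, insurance and all costs thereafter.
CIF value = FOB price + freight + insurance = 95225.04 + 7762.49 + 364.96 = 103352.49
Ad valorem component: 103352.49 × 23.3% = 24081.13
Specific component: 457 × 2.42 = 1105.94
Import duty = 24081.13 + 1105.94 = 25187.07
Buyer bears: freight 7762.49 + insurance 364.96 + destination terminal 641.66 + brokerage 496.39 + delivery 1026.43 + duty 25187.07 = 35479.00
Landed cost = invoice 95225.04 + 35479.00 = 130704.04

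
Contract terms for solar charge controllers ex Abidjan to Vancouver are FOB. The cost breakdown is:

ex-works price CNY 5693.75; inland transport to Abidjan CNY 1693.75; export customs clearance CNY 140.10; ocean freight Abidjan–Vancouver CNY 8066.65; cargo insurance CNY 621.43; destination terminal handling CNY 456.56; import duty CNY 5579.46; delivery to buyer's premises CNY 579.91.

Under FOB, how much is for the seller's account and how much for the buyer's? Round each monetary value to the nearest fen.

Seller: CNY 7527.60; buyer: CNY 15304.01

FOB: the seller bears costs until goods are on board at the origin port; the buyer bears freight, insurance and all costs thereafter.
Seller's account: goods 5693.75 + inland to port 1693.75 + export clearance 140.10 = 7527.60
Buyer's account: freight 8066.65 + insurance 621.43 + destination terminal 456.56 + duty 5579.46 + delivery 579.91 = 15304.01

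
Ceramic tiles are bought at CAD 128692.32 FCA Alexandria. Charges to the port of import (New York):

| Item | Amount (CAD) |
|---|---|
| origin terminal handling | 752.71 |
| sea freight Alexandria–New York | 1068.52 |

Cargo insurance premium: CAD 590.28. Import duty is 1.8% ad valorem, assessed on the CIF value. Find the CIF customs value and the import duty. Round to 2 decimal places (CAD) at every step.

CIF value: CAD 131103.83; import duty: CAD 2359.87

CIF = FCA price + pre-shipment costs + freight + insurance
CIF = 128692.32 + 752.71 + 1068.52 + 590.28 = 131103.83
Import duty = 131103.83 × 1.8% = 2359.87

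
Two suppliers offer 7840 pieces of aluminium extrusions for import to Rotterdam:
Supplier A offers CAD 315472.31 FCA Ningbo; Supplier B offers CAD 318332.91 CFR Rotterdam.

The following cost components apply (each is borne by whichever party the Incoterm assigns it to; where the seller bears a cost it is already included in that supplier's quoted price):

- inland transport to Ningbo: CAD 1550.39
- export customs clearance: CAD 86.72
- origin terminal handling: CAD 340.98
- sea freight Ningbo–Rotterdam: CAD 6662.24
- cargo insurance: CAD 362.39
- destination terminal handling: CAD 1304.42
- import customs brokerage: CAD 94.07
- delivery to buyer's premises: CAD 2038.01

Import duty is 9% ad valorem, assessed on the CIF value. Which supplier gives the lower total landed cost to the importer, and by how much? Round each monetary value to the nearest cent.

Supplier A (FCA):
CIF value = FCA price + origin terminal + freight + insurance = 315472.31 + 340.98 + 6662.24 + 362.39 = 322837.92
Import duty = 322837.92 × 9% = 29055.41
Buyer bears (A): 340.98 + 6662.24 + 362.39 + 1304.42 + 94.07 + 2038.01 = 10802.11
Landed cost (A) = invoice 315472.31 + 10802.11 + duty 29055.41 = 355329.83
Supplier B (CFR):
CIF value = CFR price + insurance = 318332.91 + 362.39 = 318695.30
Import duty = 318695.30 × 9% = 28682.58
Buyer bears (B): 362.39 + 1304.42 + 94.07 + 2038.01 = 3798.89
Landed cost (B) = invoice 318332.91 + 3798.89 + duty 28682.58 = 350814.38
Difference = |355329.83 − 350814.38| = 4515.45

Supplier B is cheaper by CAD 4515.45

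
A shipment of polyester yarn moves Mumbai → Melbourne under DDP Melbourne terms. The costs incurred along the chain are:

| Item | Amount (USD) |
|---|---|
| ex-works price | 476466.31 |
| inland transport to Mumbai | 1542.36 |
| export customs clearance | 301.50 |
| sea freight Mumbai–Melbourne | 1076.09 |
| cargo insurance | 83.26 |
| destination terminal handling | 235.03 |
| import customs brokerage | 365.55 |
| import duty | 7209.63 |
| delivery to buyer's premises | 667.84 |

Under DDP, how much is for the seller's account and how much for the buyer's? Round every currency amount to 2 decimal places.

Seller: USD 487947.57; buyer: USD 0.00

DDP: the seller bears all costs including import duty.
Seller's account: goods 476466.31 + inland to port 1542.36 + export clearance 301.50 + freight 1076.09 + insurance 83.26 + destination terminal 235.03 + brokerage 365.55 + duty 7209.63 + delivery 667.84 = 487947.57
Buyer's account: 0.00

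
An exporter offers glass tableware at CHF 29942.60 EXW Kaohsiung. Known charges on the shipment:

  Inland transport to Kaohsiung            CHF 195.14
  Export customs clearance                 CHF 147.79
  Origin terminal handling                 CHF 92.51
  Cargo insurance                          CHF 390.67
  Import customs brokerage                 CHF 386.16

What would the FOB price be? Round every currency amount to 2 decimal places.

FOB price: CHF 30378.04

Not relevant to the conversion: insurance, brokerage — on the buyer under both terms; not part of either seller's price.
From EXW to FOB, the seller additionally bears: inland to port, export clearance, origin terminal.
FOB price = 29942.60 + 195.14 + 147.79 + 92.51 = 30378.04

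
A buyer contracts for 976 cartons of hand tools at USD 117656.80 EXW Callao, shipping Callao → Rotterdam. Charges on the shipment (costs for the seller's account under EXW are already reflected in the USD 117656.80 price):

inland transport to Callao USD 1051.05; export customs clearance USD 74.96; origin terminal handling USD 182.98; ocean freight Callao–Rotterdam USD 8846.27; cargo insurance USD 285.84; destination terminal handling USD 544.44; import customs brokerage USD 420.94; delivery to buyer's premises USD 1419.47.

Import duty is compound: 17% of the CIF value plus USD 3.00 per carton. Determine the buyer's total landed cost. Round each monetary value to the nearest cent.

Total landed cost: USD 155187.39

EXW: the seller makes goods available at their premises; the buyer bears all onward costs.
CIF value = EXW price + inland to port + export clearance + origin terminal + freight + insurance = 117656.80 + 1051.05 + 74.96 + 182.98 + 8846.27 + 285.84 = 128097.90
Ad valorem component: 128097.90 × 17% = 21776.64
Specific component: 976 × 3.00 = 2928.00
Import duty = 21776.64 + 2928.00 = 24704.64
Buyer bears: inland to port 1051.05 + export clearance 74.96 + origin terminal 182.98 + freight 8846.27 + insurance 285.84 + destination terminal 544.44 + brokerage 420.94 + delivery 1419.47 + duty 24704.64 = 37530.59
Landed cost = invoice 117656.80 + 37530.59 = 155187.39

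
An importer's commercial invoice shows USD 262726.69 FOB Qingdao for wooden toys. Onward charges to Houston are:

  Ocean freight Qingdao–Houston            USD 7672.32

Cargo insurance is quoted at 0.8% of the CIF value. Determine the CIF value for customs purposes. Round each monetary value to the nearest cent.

Let C be the CIF value. C = FOB price + freight + 0.8% × C
C − 0.8% × C = 262726.69 + 7672.32
0.992 × C = 270399.01
C = 270399.01 / 0.992 = 272579.65
Insurance premium = 0.8% × 272579.65 = 2180.64

CIF value: USD 272579.65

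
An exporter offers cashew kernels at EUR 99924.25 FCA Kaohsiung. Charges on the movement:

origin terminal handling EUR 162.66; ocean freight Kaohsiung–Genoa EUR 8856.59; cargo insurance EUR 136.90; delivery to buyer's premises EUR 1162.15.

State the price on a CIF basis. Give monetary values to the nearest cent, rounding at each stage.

Not relevant to the conversion: delivery — on the buyer under both terms; not part of either seller's price.
From FCA to CIF, the seller additionally bears: origin terminal, freight, insurance.
CIF price = 99924.25 + 162.66 + 8856.59 + 136.90 = 109080.40

CIF price: EUR 109080.40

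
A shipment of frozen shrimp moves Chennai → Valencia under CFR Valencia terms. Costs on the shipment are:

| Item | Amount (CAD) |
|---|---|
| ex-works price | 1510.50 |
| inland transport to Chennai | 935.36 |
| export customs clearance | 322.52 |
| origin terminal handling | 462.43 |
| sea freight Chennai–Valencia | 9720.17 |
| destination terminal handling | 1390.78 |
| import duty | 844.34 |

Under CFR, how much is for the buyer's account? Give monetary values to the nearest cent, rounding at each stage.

CFR: the seller pays costs through ocean freight to the destination port, but not insurance.
Seller's account: goods 1510.50 + inland to port 935.36 + export clearance 322.52 + origin terminal 462.43 + freight 9720.17 = 12950.98
Buyer's account: destination terminal 1390.78 + duty 844.34 = 2235.12

Buyer's account: CAD 2235.12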